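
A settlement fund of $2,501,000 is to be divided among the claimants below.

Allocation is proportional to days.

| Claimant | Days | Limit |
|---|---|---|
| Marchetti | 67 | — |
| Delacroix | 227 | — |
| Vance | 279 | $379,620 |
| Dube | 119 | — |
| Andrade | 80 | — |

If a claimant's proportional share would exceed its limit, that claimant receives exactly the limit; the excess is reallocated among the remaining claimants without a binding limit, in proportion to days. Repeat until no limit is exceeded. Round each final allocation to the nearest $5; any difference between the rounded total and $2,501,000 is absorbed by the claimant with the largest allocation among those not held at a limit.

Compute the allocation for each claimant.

Marchetti: $288,300 · Delacroix: $976,785 · Vance: $379,620 · Dube: $512,055 · Andrade: $344,240

Total days = 772.
Pro-rata shares before constraints: Marchetti 217,055.70; Delacroix 735,397.67; Vance 903,858.81; Dube 385,516.84; Andrade 259,170.98.
Cap binds for Vance ($379,620); residual $2,121,380 reallocated over remaining days 493.
Remaining shares: Marchetti 288,301.14 → $288,300; Delacroix 976,781.46 → $976,780; Dube 512,057.24 → $512,055; Andrade 344,240.16 → $344,240.
Rounding difference +$5 applied to Delacroix → $976,785.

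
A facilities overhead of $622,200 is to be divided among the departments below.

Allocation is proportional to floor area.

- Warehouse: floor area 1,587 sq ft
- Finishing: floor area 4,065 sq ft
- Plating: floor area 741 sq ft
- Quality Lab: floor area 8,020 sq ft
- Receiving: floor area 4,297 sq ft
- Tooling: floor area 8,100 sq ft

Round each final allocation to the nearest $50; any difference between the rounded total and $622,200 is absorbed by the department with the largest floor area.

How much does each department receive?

Warehouse: $36,850; Finishing: $94,350; Plating: $17,200; Quality Lab: $186,150; Receiving: $99,700; Tooling: $187,950

Combined floor area = 26,810.
Proportional shares: Warehouse 1,587/26,810 × $622,200 = 36,830.71; Finishing 4,065/26,810 × $622,200 = 94,339.54; Plating 741/26,810 × $622,200 = 17,196.95; Quality Lab 8,020/26,810 × $622,200 = 186,126.22; Receiving 4,297/26,810 × $622,200 = 99,723.74; Tooling 8,100/26,810 × $622,200 = 187,982.84.
At nearest $50: Warehouse $36,850; Finishing $94,350; Plating $17,200; Quality Lab $186,150; Receiving $99,700; Tooling $188,000. Sum = $622,250.
Difference $622,200 − $622,250 = −$50 applied to largest floor area (Tooling): Tooling becomes $187,950.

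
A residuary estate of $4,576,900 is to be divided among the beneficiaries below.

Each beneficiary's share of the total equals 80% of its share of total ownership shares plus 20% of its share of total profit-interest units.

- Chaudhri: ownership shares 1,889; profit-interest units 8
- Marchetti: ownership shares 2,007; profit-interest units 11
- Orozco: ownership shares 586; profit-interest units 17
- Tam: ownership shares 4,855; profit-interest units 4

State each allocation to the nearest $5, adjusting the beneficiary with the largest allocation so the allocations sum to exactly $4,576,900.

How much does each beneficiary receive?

Ownership shares total 9,337; profit-interest units total 40.
Combined weights (80% ownership shares + 20% profit-interest units): Chaudhri 0.2019; Marchetti 0.2270; Orozco 0.1352; Tam 0.4360.
Raw shares: Chaudhri 923,850.48; Marchetti 1,038,777.87; Orozco 618,837.37; Tam 1,995,434.28.
Rounded to nearest $5: Chaudhri $923,850; Marchetti $1,038,780; Orozco $618,835; Tam $1,995,435. Sum = $4,576,900.
Sum already equals the total — no adjustment.

Chaudhri: $923,850 | Marchetti: $1,038,780 | Orozco: $618,835 | Tam: $1,995,435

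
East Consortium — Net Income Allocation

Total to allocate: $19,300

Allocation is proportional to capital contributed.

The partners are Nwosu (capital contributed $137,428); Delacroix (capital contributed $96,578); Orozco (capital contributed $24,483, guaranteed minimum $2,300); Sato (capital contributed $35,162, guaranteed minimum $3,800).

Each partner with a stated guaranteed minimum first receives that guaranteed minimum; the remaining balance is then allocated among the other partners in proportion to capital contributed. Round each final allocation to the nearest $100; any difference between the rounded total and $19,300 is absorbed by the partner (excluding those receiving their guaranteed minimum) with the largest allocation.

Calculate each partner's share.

Guaranteed amounts: Orozco $2,300; Sato $3,800. Remaining pool $13,200.
Remaining pool split over remaining capital contributed 234,006: Nwosu 7,752.15 → $7,800; Delacroix 5,447.85 → $5,400.

Nwosu: $7,800 | Delacroix: $5,400 | Orozco: $2,300 | Sato: $3,800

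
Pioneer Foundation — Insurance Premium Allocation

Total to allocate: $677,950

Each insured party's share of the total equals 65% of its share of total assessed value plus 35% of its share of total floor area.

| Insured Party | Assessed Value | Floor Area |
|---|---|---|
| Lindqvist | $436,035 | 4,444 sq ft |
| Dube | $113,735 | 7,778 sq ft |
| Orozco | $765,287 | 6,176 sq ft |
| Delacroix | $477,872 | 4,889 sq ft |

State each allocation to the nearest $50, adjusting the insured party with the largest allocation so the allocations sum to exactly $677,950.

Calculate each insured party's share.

Lindqvist: $152,450 · Dube: $107,200 · Orozco: $251,050 · Delacroix: $167,250

Totals — assessed value 1,792,929, floor area 23,287.
Composite weights (65% assessed value + 35% floor area): Lindqvist 0.2249; Dube 0.1581; Orozco 0.3703; Delacroix 0.2467.
Unrounded shares: Lindqvist 152,451.09; Dube 107,207.68; Orozco 251,023.09; Delacroix 167,268.14.
At nearest $50: Lindqvist $152,450; Dube $107,200; Orozco $251,000; Delacroix $167,250. Sum = $677,900.
Difference $677,950 − $677,900 = +$50 applied to largest allocation (Orozco): Orozco becomes $251,050.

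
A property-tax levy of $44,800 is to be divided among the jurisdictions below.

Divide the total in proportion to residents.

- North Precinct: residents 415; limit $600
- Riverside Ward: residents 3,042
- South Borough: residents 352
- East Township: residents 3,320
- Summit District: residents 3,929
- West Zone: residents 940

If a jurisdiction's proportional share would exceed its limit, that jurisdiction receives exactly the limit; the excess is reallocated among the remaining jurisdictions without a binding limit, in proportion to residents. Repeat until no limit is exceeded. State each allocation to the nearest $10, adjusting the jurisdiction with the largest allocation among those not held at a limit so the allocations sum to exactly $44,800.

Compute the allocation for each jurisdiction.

Combined residents = 11,998.
Proportional shares (ignoring caps): North Precinct 1,549.59; Riverside Ward 11,358.69; South Borough 1,314.35; East Township 12,396.73; Summit District 14,670.71; West Zone 3,509.92.
Held at cap: North Precinct ($600); balance $44,200 reallocated over remaining residents 11,583.
Remaining shares: Riverside Ward 11,608.08 → $11,610; South Borough 1,343.21 → $1,340; East Township 12,668.91 → $12,670; Summit District 14,992.82 → $14,990; West Zone 3,586.98 → $3,590.

North Precinct: $600 · Riverside Ward: $11,610 · South Borough: $1,340 · East Township: $12,670 · Summit District: $14,990 · West Zone: $3,590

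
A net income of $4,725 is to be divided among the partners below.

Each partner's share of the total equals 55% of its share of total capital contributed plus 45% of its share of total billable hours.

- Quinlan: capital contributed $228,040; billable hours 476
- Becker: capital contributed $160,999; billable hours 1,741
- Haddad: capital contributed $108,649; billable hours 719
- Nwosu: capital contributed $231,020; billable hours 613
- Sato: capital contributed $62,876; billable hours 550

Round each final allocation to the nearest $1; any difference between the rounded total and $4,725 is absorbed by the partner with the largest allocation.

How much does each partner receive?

Totals — capital contributed 791,584, billable hours 4,099.
Composite weights (55% capital contributed + 45% billable hours): Quinlan 0.2107; Becker 0.3030; Haddad 0.1544; Nwosu 0.2278; Sato 0.1041.
Raw shares: Quinlan 995.56; Becker 1,431.65; Haddad 729.65; Nwosu 1,076.41; Sato 491.72.
At nearest $1: Quinlan $996; Becker $1,432; Haddad $730; Nwosu $1,076; Sato $492. Sum = $4,726.
Difference $4,725 − $4,726 = −$1 applied to largest allocation (Becker): Becker becomes $1,431.

Quinlan: $996 | Becker: $1,431 | Haddad: $730 | Nwosu: $1,076 | Sato: $492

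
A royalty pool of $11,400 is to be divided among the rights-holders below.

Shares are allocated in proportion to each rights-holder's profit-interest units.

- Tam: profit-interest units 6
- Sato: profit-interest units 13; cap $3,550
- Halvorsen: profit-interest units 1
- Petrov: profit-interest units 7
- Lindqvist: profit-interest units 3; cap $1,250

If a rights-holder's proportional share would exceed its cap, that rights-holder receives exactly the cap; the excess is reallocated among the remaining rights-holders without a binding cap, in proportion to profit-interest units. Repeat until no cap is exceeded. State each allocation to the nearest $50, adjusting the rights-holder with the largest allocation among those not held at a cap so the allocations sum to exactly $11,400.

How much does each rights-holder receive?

Tam: $2,850 | Sato: $3,550 | Halvorsen: $450 | Petrov: $3,300 | Lindqvist: $1,250

Profit-interest units total: 30.
Pro-rata shares before constraints: Tam 2,280.00; Sato 4,940.00; Halvorsen 380.00; Petrov 2,660.00; Lindqvist 1,140.00.
Held at cap: Sato ($3,550); residual $7,850 reallocated over remaining profit-interest units 17.
Held at cap: Lindqvist ($1,250); residual $6,600 reallocated over remaining profit-interest units 14.
Remaining shares: Tam 2,828.57 → $2,850; Halvorsen 471.43 → $450; Petrov 3,300.00 → $3,300.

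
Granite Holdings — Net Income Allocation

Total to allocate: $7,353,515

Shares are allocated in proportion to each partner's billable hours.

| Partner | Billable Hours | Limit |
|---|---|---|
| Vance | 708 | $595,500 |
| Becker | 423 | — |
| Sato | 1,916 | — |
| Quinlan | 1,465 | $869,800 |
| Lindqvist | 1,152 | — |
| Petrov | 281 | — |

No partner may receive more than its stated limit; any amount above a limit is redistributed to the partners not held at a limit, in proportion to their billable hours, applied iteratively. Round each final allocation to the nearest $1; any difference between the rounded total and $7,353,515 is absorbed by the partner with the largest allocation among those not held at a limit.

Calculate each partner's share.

Vance: $595,500; Becker: $660,317; Sato: $2,990,938; Quinlan: $869,800; Lindqvist: $1,798,310; Petrov: $438,650

Billable hours total: 5,945.
Proportional shares (ignoring caps): Vance 875,742.41; Becker 523,218.98; Sato 2,369,946.97; Quinlan 1,812,094.11; Lindqvist 1,424,936.80; Petrov 347,575.73.
Capped: Vance ($595,500), Quinlan ($869,800); balance $5,888,215 reallocated over remaining billable hours 3,772.
Redistributed shares: Becker 660,316.79 → $660,317; Sato 2,990,938.48 → $2,990,938; Lindqvist 1,798,309.57 → $1,798,310; Petrov 438,650.16 → $438,650.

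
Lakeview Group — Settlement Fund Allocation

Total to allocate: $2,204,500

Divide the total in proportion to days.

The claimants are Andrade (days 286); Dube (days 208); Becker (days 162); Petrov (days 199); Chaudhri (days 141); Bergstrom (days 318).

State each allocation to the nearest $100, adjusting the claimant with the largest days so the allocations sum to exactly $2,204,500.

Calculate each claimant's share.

Combined days = 1,314.
Pro-rata amounts: Andrade 286/1,314 × $2,204,500 = 479,822.68; Dube 208/1,314 × $2,204,500 = 348,961.95; Becker 162/1,314 × $2,204,500 = 271,787.67; Petrov 199/1,314 × $2,204,500 = 333,862.63; Chaudhri 141/1,314 × $2,204,500 = 236,555.94; Bergstrom 318/1,314 × $2,204,500 = 533,509.13.
After rounding ($100): Andrade $479,800; Dube $349,000; Becker $271,800; Petrov $333,900; Chaudhri $236,600; Bergstrom $533,500. Sum = $2,204,600.
Difference $2,204,500 − $2,204,600 = −$100 applied to largest days (Bergstrom): Bergstrom becomes $533,400.

Andrade: $479,800 | Dube: $349,000 | Becker: $271,800 | Petrov: $333,900 | Chaudhri: $236,600 | Bergstrom: $533,400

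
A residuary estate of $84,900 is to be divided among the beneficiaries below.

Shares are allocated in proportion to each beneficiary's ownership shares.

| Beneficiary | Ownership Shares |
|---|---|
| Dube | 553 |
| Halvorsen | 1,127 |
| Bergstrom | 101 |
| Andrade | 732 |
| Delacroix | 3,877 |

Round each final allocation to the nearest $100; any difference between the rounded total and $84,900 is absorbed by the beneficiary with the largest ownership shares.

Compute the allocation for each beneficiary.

Dube: $7,300 | Halvorsen: $15,000 | Bergstrom: $1,300 | Andrade: $9,700 | Delacroix: $51,600

Combined ownership shares = 6,390.
Unrounded shares: Dube 553/6,390 × $84,900 = 7,347.37; Halvorsen 1,127/6,390 × $84,900 = 14,973.76; Bergstrom 101/6,390 × $84,900 = 1,341.92; Andrade 732/6,390 × $84,900 = 9,725.63; Delacroix 3,877/6,390 × $84,900 = 51,511.31.
Rounded to nearest $100: Dube $7,300; Halvorsen $15,000; Bergstrom $1,300; Andrade $9,700; Delacroix $51,500. Sum = $84,800.
Difference $84,900 − $84,800 = +$100 applied to largest ownership shares (Delacroix): Delacroix becomes $51,600.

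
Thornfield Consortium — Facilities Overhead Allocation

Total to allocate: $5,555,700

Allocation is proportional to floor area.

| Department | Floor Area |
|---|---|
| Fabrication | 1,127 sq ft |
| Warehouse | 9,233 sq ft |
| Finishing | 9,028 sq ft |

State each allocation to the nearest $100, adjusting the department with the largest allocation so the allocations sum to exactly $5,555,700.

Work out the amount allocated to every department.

Floor area total: 19,388.
Pro-rata amounts: Fabrication 1,127/19,388 × $5,555,700 = 322,945.84; Warehouse 9,233/19,388 × $5,555,700 = 2,645,748.82; Finishing 9,028/19,388 × $5,555,700 = 2,587,005.34.
Rounded to nearest $100: Fabrication $322,900; Warehouse $2,645,700; Finishing $2,587,000. Sum = $5,555,600.
Difference $5,555,700 − $5,555,600 = +$100 applied to largest allocation (Warehouse): Warehouse becomes $2,645,800.

Fabrication: $322,900 · Warehouse: $2,645,800 · Finishing: $2,587,000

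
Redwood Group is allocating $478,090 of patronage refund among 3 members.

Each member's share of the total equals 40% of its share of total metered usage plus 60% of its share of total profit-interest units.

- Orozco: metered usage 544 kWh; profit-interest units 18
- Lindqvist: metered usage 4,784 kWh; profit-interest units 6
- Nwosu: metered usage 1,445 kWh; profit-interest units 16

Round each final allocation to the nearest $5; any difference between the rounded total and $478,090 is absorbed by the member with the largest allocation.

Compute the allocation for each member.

Totals — metered usage 6,773, profit-interest units 40.
Combined weights (40% metered usage + 60% profit-interest units): Orozco 0.3021; Lindqvist 0.3725; Nwosu 0.3253.
Raw shares: Orozco 144,444.17; Lindqvist 178,104.58; Nwosu 155,541.25.
At nearest $5: Orozco $144,445; Lindqvist $178,105; Nwosu $155,540. Sum = $478,090.
Sum already equals the total — no adjustment.

Orozco: $144,445 · Lindqvist: $178,105 · Nwosu: $155,540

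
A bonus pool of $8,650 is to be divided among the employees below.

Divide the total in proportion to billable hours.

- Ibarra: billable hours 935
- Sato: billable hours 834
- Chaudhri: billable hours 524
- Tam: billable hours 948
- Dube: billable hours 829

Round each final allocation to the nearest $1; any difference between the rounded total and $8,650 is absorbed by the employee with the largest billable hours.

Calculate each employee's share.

Billable hours total: 4,070.
Raw shares: Ibarra 935/4,070 × $8,650 = 1,987.16; Sato 834/4,070 × $8,650 = 1,772.51; Chaudhri 524/4,070 × $8,650 = 1,113.66; Tam 948/4,070 × $8,650 = 2,014.79; Dube 829/4,070 × $8,650 = 1,761.88.
At nearest $1: Ibarra $1,987; Sato $1,773; Chaudhri $1,114; Tam $2,015; Dube $1,762. Sum = $8,651.
Difference $8,650 − $8,651 = −$1 applied to largest billable hours (Tam): Tam becomes $2,014.

Ibarra: $1,987 | Sato: $1,773 | Chaudhri: $1,114 | Tam: $2,014 | Dube: $1,762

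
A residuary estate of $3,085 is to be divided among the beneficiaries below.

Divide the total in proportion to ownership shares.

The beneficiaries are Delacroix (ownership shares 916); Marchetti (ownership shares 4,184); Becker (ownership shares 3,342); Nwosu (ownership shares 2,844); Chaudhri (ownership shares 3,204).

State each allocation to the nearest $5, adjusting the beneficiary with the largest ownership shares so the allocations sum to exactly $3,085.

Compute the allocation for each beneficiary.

Total ownership shares = 14,490.
Raw shares: Delacroix 916/14,490 × $3,085 = 195.02; Marchetti 4,184/14,490 × $3,085 = 890.80; Becker 3,342/14,490 × $3,085 = 711.53; Nwosu 2,844/14,490 × $3,085 = 605.50; Chaudhri 3,204/14,490 × $3,085 = 682.15.
After rounding ($5): Delacroix $195; Marchetti $890; Becker $710; Nwosu $605; Chaudhri $680. Sum = $3,080.
Difference $3,085 − $3,080 = +$5 applied to largest ownership shares (Marchetti): Marchetti becomes $895.

Delacroix: $195 | Marchetti: $895 | Becker: $710 | Nwosu: $605 | Chaudhri: $680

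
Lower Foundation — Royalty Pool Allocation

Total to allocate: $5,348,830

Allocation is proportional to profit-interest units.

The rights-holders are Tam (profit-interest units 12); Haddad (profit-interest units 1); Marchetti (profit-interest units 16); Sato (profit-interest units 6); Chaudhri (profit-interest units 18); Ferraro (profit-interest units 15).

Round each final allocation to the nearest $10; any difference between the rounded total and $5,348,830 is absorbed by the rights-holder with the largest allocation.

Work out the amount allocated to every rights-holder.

Profit-interest units total: 68.
Unrounded shares: Tam 12/68 × $5,348,830 = 943,911.18; Haddad 1/68 × $5,348,830 = 78,659.26; Marchetti 16/68 × $5,348,830 = 1,258,548.24; Sato 6/68 × $5,348,830 = 471,955.59; Chaudhri 18/68 × $5,348,830 = 1,415,866.76; Ferraro 15/68 × $5,348,830 = 1,179,888.97.
Rounded to nearest $10: Tam $943,910; Haddad $78,660; Marchetti $1,258,550; Sato $471,960; Chaudhri $1,415,870; Ferraro $1,179,890. Sum = $5,348,840.
Difference $5,348,830 − $5,348,840 = −$10 applied to largest allocation (Chaudhri): Chaudhri becomes $1,415,860.

Tam: $943,910; Haddad: $78,660; Marchetti: $1,258,550; Sato: $471,960; Chaudhri: $1,415,860; Ferraro: $1,179,890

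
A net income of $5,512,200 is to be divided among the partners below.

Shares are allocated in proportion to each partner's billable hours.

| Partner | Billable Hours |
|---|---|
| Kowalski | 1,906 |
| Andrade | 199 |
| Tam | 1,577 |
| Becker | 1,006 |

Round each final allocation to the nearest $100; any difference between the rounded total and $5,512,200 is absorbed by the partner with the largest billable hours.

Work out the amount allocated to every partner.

Total billable hours = 4,688.
Raw shares: Kowalski 1,906/4,688 × $5,512,200 = 2,241,094.97; Andrade 199/4,688 × $5,512,200 = 233,986.31; Tam 1,577/4,688 × $5,512,200 = 1,854,253.28; Becker 1,006/4,688 × $5,512,200 = 1,182,865.44.
Rounded to nearest $100: Kowalski $2,241,100; Andrade $234,000; Tam $1,854,300; Becker $1,182,900. Sum = $5,512,300.
Difference $5,512,200 − $5,512,300 = −$100 applied to largest billable hours (Kowalski): Kowalski becomes $2,241,000.

Kowalski: $2,241,000 · Andrade: $234,000 · Tam: $1,854,300 · Becker: $1,182,900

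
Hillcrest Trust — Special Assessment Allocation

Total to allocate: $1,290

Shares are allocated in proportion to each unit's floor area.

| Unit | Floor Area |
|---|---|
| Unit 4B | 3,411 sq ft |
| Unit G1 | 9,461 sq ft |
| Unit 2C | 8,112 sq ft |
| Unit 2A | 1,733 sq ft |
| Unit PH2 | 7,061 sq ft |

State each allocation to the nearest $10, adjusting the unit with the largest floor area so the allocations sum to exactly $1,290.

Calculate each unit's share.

Unit 4B: $150 · Unit G1: $400 · Unit 2C: $350 · Unit 2A: $80 · Unit PH2: $310

Combined floor area = 29,778.
Proportional shares: Unit 4B 3,411/29,778 × $1,290 = 147.77; Unit G1 9,461/29,778 × $1,290 = 409.86; Unit 2C 8,112/29,778 × $1,290 = 351.42; Unit 2A 1,733/29,778 × $1,290 = 75.07; Unit PH2 7,061/29,778 × $1,290 = 305.89.
After rounding ($10): Unit 4B $150; Unit G1 $410; Unit 2C $350; Unit 2A $80; Unit PH2 $310. Sum = $1,300.
Difference $1,290 − $1,300 = −$10 applied to largest floor area (Unit G1): Unit G1 becomes $400.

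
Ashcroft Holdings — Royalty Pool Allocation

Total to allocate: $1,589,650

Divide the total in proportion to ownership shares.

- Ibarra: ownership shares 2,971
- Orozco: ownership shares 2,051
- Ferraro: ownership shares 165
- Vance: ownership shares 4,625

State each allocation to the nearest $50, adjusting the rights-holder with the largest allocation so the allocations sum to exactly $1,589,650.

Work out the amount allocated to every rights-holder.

Sum of ownership shares: 9,812.
Pro-rata amounts: Ibarra 2,971/9,812 × $1,589,650 = 481,334.10; Orozco 2,051/9,812 × $1,589,650 = 332,284.16; Ferraro 165/9,812 × $1,589,650 = 26,731.78; Vance 4,625/9,812 × $1,589,650 = 749,299.96.
Rounded to nearest $50: Ibarra $481,350; Orozco $332,300; Ferraro $26,750; Vance $749,300. Sum = $1,589,700.
Difference $1,589,650 − $1,589,700 = −$50 applied to largest allocation (Vance): Vance becomes $749,250.

Ibarra: $481,350 | Orozco: $332,300 | Ferraro: $26,750 | Vance: $749,250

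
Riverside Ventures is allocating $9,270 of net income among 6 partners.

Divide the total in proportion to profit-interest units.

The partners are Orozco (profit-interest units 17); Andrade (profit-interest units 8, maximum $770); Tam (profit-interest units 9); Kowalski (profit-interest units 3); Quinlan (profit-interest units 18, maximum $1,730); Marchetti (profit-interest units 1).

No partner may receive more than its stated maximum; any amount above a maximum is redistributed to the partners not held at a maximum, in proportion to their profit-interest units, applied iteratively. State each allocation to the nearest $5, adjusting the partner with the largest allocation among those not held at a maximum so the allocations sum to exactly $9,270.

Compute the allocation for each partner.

Total profit-interest units = 56.
Unconstrained shares: Orozco 2,814.11; Andrade 1,324.29; Tam 1,489.82; Kowalski 496.61; Quinlan 2,979.64; Marchetti 165.54.
Capped: Andrade ($770), Quinlan ($1,730); balance $6,770 reallocated over remaining profit-interest units 30.
Redistributed shares: Orozco 3,836.33 → $3,835; Tam 2,031.00 → $2,030; Kowalski 677.00 → $675; Marchetti 225.67 → $225.
Rounding difference +$5 applied to Orozco → $3,840.

Orozco: $3,840 | Andrade: $770 | Tam: $2,030 | Kowalski: $675 | Quinlan: $1,730 | Marchetti: $225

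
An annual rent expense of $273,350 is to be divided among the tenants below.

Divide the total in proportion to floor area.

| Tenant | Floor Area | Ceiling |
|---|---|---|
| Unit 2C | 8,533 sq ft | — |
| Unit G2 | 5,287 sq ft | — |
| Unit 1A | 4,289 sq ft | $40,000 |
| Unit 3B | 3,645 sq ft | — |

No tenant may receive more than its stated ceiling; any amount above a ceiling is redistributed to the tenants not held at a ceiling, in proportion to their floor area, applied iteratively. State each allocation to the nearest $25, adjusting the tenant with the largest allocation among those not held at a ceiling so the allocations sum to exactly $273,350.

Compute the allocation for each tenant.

Sum of floor area: 21,754.
Proportional shares (ignoring caps): Unit 2C 107,221.46; Unit G2 66,433.83; Unit 1A 53,893.45; Unit 3B 45,801.27.
Held at cap: Unit 1A ($40,000); balance $233,350 reallocated over remaining floor area 17,465.
Shares after redistribution: Unit 2C 114,009.48 → $114,000; Unit G2 70,639.65 → $70,650; Unit 3B 48,700.87 → $48,700.

Unit 2C: $114,000; Unit G2: $70,650; Unit 1A: $40,000; Unit 3B: $48,700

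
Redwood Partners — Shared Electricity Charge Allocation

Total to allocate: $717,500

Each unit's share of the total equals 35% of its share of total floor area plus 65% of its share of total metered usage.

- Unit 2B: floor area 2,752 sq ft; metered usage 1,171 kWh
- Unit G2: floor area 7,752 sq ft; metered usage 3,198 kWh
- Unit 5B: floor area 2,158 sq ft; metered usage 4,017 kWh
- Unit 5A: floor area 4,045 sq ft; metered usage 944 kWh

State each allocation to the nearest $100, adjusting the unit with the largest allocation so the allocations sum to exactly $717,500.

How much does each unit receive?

Unit 2B: $99,900 · Unit G2: $276,400 · Unit 5B: $233,200 · Unit 5A: $108,000

Totals — floor area 16,707, metered usage 9,330.
Composite weights (35% floor area + 65% metered usage): Unit 2B 0.1392; Unit G2 0.3852; Unit 5B 0.3251; Unit 5A 0.1505.
Raw shares: Unit 2B 99,899.97; Unit G2 276,378.43; Unit 5B 233,233.35; Unit 5A 107,988.25.
Rounded to nearest $100: Unit 2B $99,900; Unit G2 $276,400; Unit 5B $233,200; Unit 5A $108,000. Sum = $717,500.
Rounded total matches; no reconciliation needed.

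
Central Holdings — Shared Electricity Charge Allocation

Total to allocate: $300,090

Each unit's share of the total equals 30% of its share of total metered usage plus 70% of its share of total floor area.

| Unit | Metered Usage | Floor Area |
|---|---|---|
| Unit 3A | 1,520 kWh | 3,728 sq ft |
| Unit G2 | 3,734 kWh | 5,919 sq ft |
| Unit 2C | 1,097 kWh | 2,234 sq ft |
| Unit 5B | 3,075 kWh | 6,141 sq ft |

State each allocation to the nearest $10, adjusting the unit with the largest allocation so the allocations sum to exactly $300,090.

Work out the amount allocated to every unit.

Metered usage total 9,426; floor area total 18,022.
Composite weights (30% metered usage + 70% floor area): Unit 3A 0.1932; Unit G2 0.3487; Unit 2C 0.1217; Unit 5B 0.3364.
Pro-rata amounts: Unit 3A 57,970.67; Unit G2 104,654.54; Unit 2C 36,516.69; Unit 5B 100,948.10.
After rounding ($10): Unit 3A $57,970; Unit G2 $104,650; Unit 2C $36,520; Unit 5B $100,950. Sum = $300,090.
Rounded total matches; no reconciliation needed.

Unit 3A: $57,970 | Unit G2: $104,650 | Unit 2C: $36,520 | Unit 5B: $100,950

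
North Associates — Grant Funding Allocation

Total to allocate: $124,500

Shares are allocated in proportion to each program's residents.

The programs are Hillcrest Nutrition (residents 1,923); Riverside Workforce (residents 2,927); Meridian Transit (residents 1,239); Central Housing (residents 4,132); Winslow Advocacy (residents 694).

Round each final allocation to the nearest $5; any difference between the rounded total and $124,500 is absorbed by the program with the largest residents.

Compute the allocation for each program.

Hillcrest Nutrition: $21,935 · Riverside Workforce: $33,385 · Meridian Transit: $14,130 · Central Housing: $47,135 · Winslow Advocacy: $7,915

Combined residents = 10,915.
Unrounded shares: Hillcrest Nutrition 1,923/10,915 × $124,500 = 21,934.36; Riverside Workforce 2,927/10,915 × $124,500 = 33,386.30; Meridian Transit 1,239/10,915 × $124,500 = 14,132.43; Central Housing 4,132/10,915 × $124,500 = 47,130.92; Winslow Advocacy 694/10,915 × $124,500 = 7,915.99.
After rounding ($5): Hillcrest Nutrition $21,935; Riverside Workforce $33,385; Meridian Transit $14,130; Central Housing $47,130; Winslow Advocacy $7,915. Sum = $124,495.
Difference $124,500 − $124,495 = +$5 applied to largest residents (Central Housing): Central Housing becomes $47,135.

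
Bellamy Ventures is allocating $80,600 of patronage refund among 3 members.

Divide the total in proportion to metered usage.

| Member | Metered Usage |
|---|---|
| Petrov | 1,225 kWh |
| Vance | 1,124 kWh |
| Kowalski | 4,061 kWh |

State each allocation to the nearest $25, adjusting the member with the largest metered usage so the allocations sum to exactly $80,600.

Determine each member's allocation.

Total metered usage = 1,225 + 1,124 + 4,061 = 6,410.
Unrounded shares: Petrov 15,403.28; Vance 14,133.29; Kowalski 51,063.43.
After rounding ($25): Petrov $15,400; Vance $14,125; Kowalski $51,075. Sum = $80,600.
Rounded total matches; no reconciliation needed.

Petrov: $15,400 · Vance: $14,125 · Kowalski: $51,075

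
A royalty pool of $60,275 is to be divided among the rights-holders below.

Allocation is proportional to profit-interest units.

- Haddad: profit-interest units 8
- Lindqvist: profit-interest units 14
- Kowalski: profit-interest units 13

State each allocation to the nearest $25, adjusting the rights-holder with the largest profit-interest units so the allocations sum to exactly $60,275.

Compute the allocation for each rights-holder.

Sum of profit-interest units: 8 + 14 + 13 = 35.
Unrounded shares: Haddad 13,777.14; Lindqvist 24,110.00; Kowalski 22,387.86.
Rounded to nearest $25: Haddad $13,775; Lindqvist $24,100; Kowalski $22,400. Sum = $60,275.
Rounded total matches; no reconciliation needed.

Haddad: $13,775; Lindqvist: $24,100; Kowalski: $22,400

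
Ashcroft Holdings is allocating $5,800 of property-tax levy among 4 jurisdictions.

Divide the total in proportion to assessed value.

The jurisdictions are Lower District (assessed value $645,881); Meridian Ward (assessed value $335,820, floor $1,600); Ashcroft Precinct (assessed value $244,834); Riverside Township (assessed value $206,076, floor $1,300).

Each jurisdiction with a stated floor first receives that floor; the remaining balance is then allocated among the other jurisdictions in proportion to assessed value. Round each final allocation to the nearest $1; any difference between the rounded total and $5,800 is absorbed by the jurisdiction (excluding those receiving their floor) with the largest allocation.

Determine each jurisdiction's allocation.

Minimums first: Meridian Ward $1,600; Riverside Township $1,300. Residual $2,900.
Residual split over remaining assessed value 890,715: Lower District 2,102.87 → $2,103; Ashcroft Precinct 797.13 → $797.

Lower District: $2,103 | Meridian Ward: $1,600 | Ashcroft Precinct: $797 | Riverside Township: $1,300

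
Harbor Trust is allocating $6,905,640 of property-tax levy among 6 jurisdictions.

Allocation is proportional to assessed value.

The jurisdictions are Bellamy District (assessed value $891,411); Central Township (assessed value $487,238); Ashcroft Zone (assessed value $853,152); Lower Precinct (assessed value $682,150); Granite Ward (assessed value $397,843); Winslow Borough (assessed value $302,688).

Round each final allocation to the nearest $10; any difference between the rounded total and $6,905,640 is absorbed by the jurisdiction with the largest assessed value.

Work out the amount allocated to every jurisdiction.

Total assessed value = 891,411 + 487,238 + 853,152 + 682,150 + 397,843 + 302,688 = 3,614,482.
Unrounded shares: Bellamy District 1,703,083.17; Central Township 930,891.40; Ashcroft Zone 1,629,987.53; Lower Precinct 1,303,280.06; Granite Ward 760,098.00; Winslow Borough 578,299.84.
At nearest $10: Bellamy District $1,703,080; Central Township $930,890; Ashcroft Zone $1,629,990; Lower Precinct $1,303,280; Granite Ward $760,100; Winslow Borough $578,300. Sum = $6,905,640.
Sum already equals the total — no adjustment.

Bellamy District: $1,703,080; Central Township: $930,890; Ashcroft Zone: $1,629,990; Lower Precinct: $1,303,280; Granite Ward: $760,100; Winslow Borough: $578,300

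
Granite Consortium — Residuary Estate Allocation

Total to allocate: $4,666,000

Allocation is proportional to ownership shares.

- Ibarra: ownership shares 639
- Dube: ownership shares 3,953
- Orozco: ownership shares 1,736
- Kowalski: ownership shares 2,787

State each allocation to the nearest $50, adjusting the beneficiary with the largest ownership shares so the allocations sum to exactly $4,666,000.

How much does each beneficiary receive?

Ibarra: $327,100; Dube: $2,023,600; Orozco: $888,650; Kowalski: $1,426,650

Ownership shares total: 639 + 3,953 + 1,736 + 2,787 = 9,115.
Raw shares: Ibarra 327,106.31; Dube 2,023,554.36; Orozco 888,664.40; Kowalski 1,426,674.93.
Rounded to nearest $50: Ibarra $327,100; Dube $2,023,550; Orozco $888,650; Kowalski $1,426,650. Sum = $4,665,950.
Difference $4,666,000 − $4,665,950 = +$50 applied to largest ownership shares (Dube): Dube becomes $2,023,600.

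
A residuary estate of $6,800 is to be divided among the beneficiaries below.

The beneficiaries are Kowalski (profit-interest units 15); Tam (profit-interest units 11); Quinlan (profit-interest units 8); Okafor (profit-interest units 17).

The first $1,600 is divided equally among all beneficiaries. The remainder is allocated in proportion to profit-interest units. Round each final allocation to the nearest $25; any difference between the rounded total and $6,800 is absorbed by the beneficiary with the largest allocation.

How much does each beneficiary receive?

Kowalski: $1,925 | Tam: $1,525 | Quinlan: $1,225 | Okafor: $2,125

First tranche $1,600 split equally: $400 each.
Remainder $5,200 by profit-interest units (total 51): Kowalski 1,529.41 → $1,525; Tam 1,121.57 → $1,125; Quinlan 815.69 → $825; Okafor 1,733.33 → $1,725.
Totals: Kowalski $400 + $1,525 = $1,925; Tam $400 + $1,125 = $1,525; Quinlan $400 + $825 = $1,225; Okafor $400 + $1,725 = $2,125.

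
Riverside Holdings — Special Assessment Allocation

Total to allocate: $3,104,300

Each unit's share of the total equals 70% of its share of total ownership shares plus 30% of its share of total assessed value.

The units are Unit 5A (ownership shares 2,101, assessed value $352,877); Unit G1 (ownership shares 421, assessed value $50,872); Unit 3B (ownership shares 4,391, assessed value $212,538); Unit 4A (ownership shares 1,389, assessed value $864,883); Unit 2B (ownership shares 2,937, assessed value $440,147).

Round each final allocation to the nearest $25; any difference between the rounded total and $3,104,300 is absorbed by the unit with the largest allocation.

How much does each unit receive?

Ownership shares total 11,239; assessed value total 1,921,317.
Blended shares (70% ownership shares + 30% assessed value): Unit 5A 0.1860; Unit G1 0.0342; Unit 3B 0.3067; Unit 4A 0.2216; Unit 2B 0.2517.
Unrounded shares: Unit 5A 577,263.44; Unit G1 106,056.84; Unit 3B 952,000.29; Unit 4A 687,778.13; Unit 2B 781,201.30.
At nearest $25: Unit 5A $577,275; Unit G1 $106,050; Unit 3B $952,000; Unit 4A $687,775; Unit 2B $781,200. Sum = $3,104,300.
Sum already equals the total — no adjustment.

Unit 5A: $577,275 · Unit G1: $106,050 · Unit 3B: $952,000 · Unit 4A: $687,775 · Unit 2B: $781,200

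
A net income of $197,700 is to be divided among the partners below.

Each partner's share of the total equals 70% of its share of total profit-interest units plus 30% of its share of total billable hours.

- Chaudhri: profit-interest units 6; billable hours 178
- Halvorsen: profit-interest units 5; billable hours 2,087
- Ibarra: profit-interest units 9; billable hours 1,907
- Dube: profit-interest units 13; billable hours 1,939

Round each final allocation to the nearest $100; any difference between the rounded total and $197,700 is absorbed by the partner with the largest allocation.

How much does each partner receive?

Profit-interest units total 33; billable hours total 6,111.
Composite weights (70% profit-interest units + 30% billable hours): Chaudhri 0.1360; Halvorsen 0.2085; Ibarra 0.2845; Dube 0.3709.
Raw shares: Chaudhri 26,889.39; Halvorsen 41,223.45; Ibarra 56,251.02; Dube 73,336.14.
After rounding ($100): Chaudhri $26,900; Halvorsen $41,200; Ibarra $56,300; Dube $73,300. Sum = $197,700.
Sum already equals the total — no adjustment.

Chaudhri: $26,900 · Halvorsen: $41,200 · Ibarra: $56,300 · Dube: $73,300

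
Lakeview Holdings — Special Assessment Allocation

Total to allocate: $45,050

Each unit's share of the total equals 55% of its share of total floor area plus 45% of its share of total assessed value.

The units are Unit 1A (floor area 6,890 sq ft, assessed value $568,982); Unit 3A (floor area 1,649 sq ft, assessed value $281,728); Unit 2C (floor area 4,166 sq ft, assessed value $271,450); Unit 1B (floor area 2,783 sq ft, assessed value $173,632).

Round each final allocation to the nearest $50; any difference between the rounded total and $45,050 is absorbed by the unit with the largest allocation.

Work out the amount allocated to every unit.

Floor area total 15,488; assessed value total 1,295,792.
Blended shares (55% floor area + 45% assessed value): Unit 1A 0.4423; Unit 3A 0.1564; Unit 2C 0.2422; Unit 1B 0.1591.
Proportional shares: Unit 1A 19,924.18; Unit 3A 7,045.65; Unit 2C 10,911.51; Unit 1B 7,168.66.
After rounding ($50): Unit 1A $19,900; Unit 3A $7,050; Unit 2C $10,900; Unit 1B $7,150. Sum = $45,000.
Difference $45,050 − $45,000 = +$50 applied to largest allocation (Unit 1A): Unit 1A becomes $19,950.

Unit 1A: $19,950; Unit 3A: $7,050; Unit 2C: $10,900; Unit 1B: $7,150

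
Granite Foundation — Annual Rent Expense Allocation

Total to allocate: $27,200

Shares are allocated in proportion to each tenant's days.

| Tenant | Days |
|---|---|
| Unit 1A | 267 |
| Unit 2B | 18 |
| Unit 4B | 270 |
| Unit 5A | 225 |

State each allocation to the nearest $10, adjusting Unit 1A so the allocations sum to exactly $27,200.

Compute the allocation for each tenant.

Unit 1A: $9,300 · Unit 2B: $630 · Unit 4B: $9,420 · Unit 5A: $7,850

Total days = 780.
Unrounded shares: Unit 1A 267/780 × $27,200 = 9,310.77; Unit 2B 18/780 × $27,200 = 627.69; Unit 4B 270/780 × $27,200 = 9,415.38; Unit 5A 225/780 × $27,200 = 7,846.15.
After rounding ($10): Unit 1A $9,310; Unit 2B $630; Unit 4B $9,420; Unit 5A $7,850. Sum = $27,210.
Difference $27,200 − $27,210 = −$10 applied to Unit 1A: Unit 1A becomes $9,300.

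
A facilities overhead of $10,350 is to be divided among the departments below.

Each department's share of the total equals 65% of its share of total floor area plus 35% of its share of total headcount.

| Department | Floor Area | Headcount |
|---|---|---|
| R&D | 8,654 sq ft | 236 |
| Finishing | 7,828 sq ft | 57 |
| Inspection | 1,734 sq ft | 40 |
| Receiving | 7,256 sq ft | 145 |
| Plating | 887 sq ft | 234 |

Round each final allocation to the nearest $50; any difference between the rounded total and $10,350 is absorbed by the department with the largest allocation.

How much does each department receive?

Floor area total 26,359; headcount total 712.
Blended shares (65% floor area + 35% headcount): R&D 0.3294; Finishing 0.2211; Inspection 0.0624; Receiving 0.2502; Plating 0.1369.
Proportional shares: R&D 3,409.44; Finishing 2,287.91; Inspection 646.07; Receiving 2,589.65; Plating 1,416.93.
At nearest $50: R&D $3,400; Finishing $2,300; Inspection $650; Receiving $2,600; Plating $1,400. Sum = $10,350.
No rounding difference to absorb.

R&D: $3,400; Finishing: $2,300; Inspection: $650; Receiving: $2,600; Plating: $1,400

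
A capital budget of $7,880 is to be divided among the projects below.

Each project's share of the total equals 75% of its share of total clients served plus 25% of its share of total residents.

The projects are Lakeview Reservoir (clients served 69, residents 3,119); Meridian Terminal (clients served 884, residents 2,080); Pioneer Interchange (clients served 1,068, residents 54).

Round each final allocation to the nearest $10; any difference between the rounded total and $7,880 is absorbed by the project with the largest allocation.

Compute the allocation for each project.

Lakeview Reservoir: $1,370 | Meridian Terminal: $3,370 | Pioneer Interchange: $3,140

Totals — clients served 2,021, residents 5,253.
Blended shares (75% clients served + 25% residents): Lakeview Reservoir 0.1740; Meridian Terminal 0.4270; Pioneer Interchange 0.3989.
Pro-rata amounts: Lakeview Reservoir 1,371.48; Meridian Terminal 3,365.13; Pioneer Interchange 3,143.40.
After rounding ($10): Lakeview Reservoir $1,370; Meridian Terminal $3,370; Pioneer Interchange $3,140. Sum = $7,880.
Rounded total matches; no reconciliation needed.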